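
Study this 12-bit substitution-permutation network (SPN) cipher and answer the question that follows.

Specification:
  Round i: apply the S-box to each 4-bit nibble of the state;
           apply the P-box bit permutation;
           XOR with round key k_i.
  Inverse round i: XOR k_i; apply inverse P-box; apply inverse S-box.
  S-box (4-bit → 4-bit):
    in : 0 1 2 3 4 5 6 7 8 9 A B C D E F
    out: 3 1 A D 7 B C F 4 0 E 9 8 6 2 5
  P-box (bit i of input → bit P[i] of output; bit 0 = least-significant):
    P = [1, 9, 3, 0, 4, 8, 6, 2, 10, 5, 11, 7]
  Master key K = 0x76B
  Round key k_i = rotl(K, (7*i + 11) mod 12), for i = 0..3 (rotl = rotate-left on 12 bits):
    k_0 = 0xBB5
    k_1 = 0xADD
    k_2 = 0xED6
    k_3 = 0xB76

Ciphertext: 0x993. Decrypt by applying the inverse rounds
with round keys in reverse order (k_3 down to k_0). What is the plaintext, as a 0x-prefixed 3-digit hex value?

0xF5D

s_0 = ciphertext = 0x993
s_1 = InvRound(s_0, k_3) = 0x262
s_2 = InvRound(s_1, k_2) = 0x7B9
s_3 = InvRound(s_2, k_1) = 0x4A9
s_4 = InvRound(s_3, k_0) = 0xF5D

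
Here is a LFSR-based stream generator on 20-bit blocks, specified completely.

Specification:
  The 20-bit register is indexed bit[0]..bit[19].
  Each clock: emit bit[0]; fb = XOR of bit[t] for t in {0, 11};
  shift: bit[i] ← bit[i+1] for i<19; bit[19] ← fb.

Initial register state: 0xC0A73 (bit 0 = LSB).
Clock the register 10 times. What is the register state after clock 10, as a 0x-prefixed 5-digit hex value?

reg_0 = 0xC0A73
clock 1: out=1, reg = 0x60539
clock 2: out=1, reg = 0xB029C
clock 3: out=0, reg = 0x5814E
clock 4: out=0, reg = 0x2C0A7
clock 5: out=1, reg = 0x96053
clock 6: out=1, reg = 0xCB029
clock 7: out=1, reg = 0xE5814
clock 8: out=0, reg = 0xF2C0A
clock 9: out=0, reg = 0xF9605
clock 10: out=1, reg = 0xFCB02

0xFCB02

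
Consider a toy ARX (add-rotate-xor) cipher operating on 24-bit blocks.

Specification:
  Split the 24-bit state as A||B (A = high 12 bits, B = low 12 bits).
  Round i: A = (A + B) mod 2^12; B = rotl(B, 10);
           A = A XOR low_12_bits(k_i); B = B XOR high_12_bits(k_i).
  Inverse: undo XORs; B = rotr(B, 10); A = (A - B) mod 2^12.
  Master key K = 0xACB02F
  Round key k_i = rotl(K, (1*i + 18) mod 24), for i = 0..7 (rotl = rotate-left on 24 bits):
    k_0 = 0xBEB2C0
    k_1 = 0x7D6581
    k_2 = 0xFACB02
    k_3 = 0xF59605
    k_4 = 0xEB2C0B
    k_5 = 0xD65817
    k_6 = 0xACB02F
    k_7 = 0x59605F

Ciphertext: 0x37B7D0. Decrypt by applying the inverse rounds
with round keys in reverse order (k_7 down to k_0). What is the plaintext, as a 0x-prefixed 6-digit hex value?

0x5B4987

s_0 = ciphertext = 0x37B7D0
s_1 = InvRound(s_0, k_7) = 0xA0C918
s_2 = InvRound(s_1, k_6) = 0xAD7F4C
s_3 = InvRound(s_2, k_5) = 0xA1C8A4
s_4 = InvRound(s_3, k_4) = 0xDBE859
s_5 = InvRound(s_4, k_3) = 0xFBAC01
s_6 = InvRound(s_5, k_2) = 0x604EB4
s_7 = InvRound(s_6, k_1) = 0xDFB58A
s_8 = InvRound(s_7, k_0) = 0x5B4987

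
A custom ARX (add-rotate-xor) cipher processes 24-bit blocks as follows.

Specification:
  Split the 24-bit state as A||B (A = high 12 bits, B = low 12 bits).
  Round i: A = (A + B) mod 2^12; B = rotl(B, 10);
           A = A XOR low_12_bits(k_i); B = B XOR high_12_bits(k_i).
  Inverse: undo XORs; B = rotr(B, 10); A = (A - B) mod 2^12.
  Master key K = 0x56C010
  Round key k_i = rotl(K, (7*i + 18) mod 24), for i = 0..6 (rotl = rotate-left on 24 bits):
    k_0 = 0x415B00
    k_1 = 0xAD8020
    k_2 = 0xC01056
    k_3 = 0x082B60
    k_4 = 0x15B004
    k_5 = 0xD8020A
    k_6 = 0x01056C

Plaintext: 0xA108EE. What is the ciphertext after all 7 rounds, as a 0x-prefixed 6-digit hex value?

s_0 = plaintext = 0xA108EE
s_1 = Round(s_0, k_0) = 0x9FEE2E
s_2 = Round(s_1, k_1) = 0x80C153
s_3 = Round(s_2, k_2) = 0x909055
s_4 = Round(s_3, k_3) = 0x23E497
s_5 = Round(s_4, k_4) = 0x6D1C7E
s_6 = Round(s_5, k_5) = 0x14569F
s_7 = Round(s_6, k_6) = 0x288DB7

0x288DB7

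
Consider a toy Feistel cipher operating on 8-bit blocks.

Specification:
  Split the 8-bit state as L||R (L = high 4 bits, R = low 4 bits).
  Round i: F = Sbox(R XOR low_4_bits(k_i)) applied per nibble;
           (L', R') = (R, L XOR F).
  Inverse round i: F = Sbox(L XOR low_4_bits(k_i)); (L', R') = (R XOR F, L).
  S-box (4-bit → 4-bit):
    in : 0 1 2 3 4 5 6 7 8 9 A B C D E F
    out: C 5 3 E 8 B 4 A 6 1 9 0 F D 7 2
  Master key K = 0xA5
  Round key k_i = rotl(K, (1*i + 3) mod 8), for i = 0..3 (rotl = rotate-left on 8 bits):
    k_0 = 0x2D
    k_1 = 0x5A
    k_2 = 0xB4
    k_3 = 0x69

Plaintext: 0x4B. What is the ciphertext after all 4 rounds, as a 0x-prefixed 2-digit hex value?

0x4F

s_0 = plaintext = 0x4B
s_1 = Round(s_0, k_0) = 0xB0
s_2 = Round(s_1, k_1) = 0x02
s_3 = Round(s_2, k_2) = 0x24
s_4 = Round(s_3, k_3) = 0x4F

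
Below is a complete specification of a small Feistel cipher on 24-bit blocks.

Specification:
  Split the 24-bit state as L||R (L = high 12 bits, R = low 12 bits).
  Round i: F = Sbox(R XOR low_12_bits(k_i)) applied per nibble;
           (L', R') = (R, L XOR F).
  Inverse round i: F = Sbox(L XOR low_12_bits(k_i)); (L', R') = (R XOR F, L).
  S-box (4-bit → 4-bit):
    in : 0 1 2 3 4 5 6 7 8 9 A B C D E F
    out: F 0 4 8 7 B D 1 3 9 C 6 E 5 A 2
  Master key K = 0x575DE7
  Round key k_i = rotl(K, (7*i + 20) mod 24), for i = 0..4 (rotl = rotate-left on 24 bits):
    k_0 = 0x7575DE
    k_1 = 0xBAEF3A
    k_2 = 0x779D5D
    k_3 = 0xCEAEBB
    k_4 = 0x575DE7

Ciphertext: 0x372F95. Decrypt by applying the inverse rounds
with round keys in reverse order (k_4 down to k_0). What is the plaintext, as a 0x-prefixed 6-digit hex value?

0xF1BC61

s_0 = ciphertext = 0x372F95
s_1 = InvRound(s_0, k_4) = 0x50E372
s_2 = InvRound(s_1, k_3) = 0x51950E
s_3 = InvRound(s_2, k_2) = 0x679519
s_4 = InvRound(s_3, k_1) = 0xC61679
s_5 = InvRound(s_4, k_0) = 0xF1BC61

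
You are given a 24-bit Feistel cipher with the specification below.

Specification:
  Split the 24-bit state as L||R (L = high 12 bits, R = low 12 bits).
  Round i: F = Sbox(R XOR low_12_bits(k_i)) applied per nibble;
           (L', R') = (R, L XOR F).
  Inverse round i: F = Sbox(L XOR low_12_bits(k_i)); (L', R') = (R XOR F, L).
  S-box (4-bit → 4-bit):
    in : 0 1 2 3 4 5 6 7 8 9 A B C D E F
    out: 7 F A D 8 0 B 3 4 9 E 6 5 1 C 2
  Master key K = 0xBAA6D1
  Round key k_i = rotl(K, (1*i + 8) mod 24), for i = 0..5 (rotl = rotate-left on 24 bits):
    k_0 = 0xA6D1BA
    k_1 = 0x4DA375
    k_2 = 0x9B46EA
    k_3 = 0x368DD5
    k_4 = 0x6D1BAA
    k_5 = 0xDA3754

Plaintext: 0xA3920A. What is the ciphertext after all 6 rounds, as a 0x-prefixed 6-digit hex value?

0xFEACB7

s_0 = plaintext = 0xA3920A
s_1 = Round(s_0, k_0) = 0x20A75E
s_2 = Round(s_1, k_1) = 0x75EAAC
s_3 = Round(s_2, k_2) = 0xAAC2D5
s_4 = Round(s_3, k_3) = 0x2D58DB
s_5 = Round(s_4, k_4) = 0x8DBFEA
s_6 = Round(s_5, k_5) = 0xFEACB7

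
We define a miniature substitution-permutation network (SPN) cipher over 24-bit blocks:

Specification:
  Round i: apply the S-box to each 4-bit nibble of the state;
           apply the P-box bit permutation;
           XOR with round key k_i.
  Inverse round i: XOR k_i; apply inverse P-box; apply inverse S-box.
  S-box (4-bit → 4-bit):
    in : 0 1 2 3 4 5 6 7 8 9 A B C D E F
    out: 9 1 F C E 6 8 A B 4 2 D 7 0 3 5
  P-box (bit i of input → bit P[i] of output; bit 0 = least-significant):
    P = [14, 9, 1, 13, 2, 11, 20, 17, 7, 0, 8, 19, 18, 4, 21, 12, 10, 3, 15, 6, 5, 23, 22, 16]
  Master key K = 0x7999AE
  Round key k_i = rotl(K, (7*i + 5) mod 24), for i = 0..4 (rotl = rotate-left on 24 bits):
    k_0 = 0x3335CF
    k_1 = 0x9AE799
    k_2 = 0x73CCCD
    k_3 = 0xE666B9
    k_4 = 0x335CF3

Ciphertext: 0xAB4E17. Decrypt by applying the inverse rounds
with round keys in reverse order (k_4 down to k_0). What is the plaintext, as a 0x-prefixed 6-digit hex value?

0xC43552

s_0 = ciphertext = 0xAB4E17
s_1 = InvRound(s_0, k_4) = 0xE660FA
s_2 = InvRound(s_1, k_3) = 0xD0DAD5
s_3 = InvRound(s_2, k_2) = 0x7E4D6A
s_4 = InvRound(s_3, k_1) = 0xC3CEA4
s_5 = InvRound(s_4, k_0) = 0xC43552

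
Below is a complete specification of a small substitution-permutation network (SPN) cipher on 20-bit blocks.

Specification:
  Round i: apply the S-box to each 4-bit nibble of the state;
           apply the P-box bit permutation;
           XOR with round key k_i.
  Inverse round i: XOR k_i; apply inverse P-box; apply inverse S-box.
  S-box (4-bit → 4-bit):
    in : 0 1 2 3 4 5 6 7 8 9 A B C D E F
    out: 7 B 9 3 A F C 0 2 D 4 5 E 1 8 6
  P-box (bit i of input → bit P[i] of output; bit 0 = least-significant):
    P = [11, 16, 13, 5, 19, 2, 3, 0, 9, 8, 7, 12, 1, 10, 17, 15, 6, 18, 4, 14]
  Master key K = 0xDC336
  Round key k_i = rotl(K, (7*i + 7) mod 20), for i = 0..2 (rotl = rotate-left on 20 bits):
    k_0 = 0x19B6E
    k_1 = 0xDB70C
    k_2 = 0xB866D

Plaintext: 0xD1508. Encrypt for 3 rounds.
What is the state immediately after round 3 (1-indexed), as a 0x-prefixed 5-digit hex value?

0xBA2D9

s_0 = plaintext = 0xD1508
s_1 = Round(s_0, k_0) = 0x80CA0
s_2 = Round(s_1, k_1) = 0xA8A86
s_3 = Round(s_2, k_2) = 0xBA2D9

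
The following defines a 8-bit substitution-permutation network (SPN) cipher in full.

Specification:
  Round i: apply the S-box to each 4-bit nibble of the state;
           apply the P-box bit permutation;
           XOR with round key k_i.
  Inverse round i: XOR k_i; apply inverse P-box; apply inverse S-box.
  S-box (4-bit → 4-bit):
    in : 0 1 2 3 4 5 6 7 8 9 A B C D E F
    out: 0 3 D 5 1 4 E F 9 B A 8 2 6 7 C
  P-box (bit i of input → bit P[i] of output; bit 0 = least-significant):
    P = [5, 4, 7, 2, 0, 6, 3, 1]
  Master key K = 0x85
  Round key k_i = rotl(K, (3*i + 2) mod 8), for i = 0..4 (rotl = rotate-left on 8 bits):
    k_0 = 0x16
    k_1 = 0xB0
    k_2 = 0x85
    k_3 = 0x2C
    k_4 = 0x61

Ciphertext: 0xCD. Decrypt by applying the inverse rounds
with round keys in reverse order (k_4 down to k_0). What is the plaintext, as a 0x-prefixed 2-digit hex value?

0xBE

s_0 = ciphertext = 0xCD
s_1 = InvRound(s_0, k_4) = 0x52
s_2 = InvRound(s_1, k_3) = 0x69
s_3 = InvRound(s_2, k_2) = 0xD2
s_4 = InvRound(s_3, k_1) = 0xA4
s_5 = InvRound(s_4, k_0) = 0xBE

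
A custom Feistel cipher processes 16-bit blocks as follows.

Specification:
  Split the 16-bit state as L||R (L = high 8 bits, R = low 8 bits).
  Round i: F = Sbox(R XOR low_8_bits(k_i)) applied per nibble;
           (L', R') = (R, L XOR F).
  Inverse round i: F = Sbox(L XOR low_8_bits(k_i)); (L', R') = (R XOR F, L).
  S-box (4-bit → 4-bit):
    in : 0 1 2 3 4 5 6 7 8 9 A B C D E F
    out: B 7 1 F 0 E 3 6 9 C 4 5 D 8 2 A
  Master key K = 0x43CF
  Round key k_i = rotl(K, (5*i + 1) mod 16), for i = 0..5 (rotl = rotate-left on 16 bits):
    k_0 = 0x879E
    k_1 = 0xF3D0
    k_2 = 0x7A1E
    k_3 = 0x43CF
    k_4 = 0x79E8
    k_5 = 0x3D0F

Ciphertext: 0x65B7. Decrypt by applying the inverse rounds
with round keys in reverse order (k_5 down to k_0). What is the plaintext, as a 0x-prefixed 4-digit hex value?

0x967A

s_0 = ciphertext = 0x65B7
s_1 = InvRound(s_0, k_5) = 0x8365
s_2 = InvRound(s_1, k_4) = 0x5083
s_3 = InvRound(s_2, k_3) = 0x4950
s_4 = InvRound(s_3, k_2) = 0xB649
s_5 = InvRound(s_4, k_1) = 0x7AB6
s_6 = InvRound(s_5, k_0) = 0x967A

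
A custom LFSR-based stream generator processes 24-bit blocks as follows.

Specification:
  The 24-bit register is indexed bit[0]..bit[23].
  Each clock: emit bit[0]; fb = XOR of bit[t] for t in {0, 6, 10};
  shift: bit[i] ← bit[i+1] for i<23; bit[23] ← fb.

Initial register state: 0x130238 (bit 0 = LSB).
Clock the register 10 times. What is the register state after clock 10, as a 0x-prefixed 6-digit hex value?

0xBC04C0

reg_0 = 0x130238
clock 1: out=0, reg = 0x09811C
clock 2: out=0, reg = 0x04C08E
clock 3: out=0, reg = 0x026047
clock 4: out=1, reg = 0x013023
clock 5: out=1, reg = 0x809811
clock 6: out=1, reg = 0xC04C08
clock 7: out=0, reg = 0xE02604
clock 8: out=0, reg = 0xF01302
clock 9: out=0, reg = 0x780981
clock 10: out=1, reg = 0xBC04C0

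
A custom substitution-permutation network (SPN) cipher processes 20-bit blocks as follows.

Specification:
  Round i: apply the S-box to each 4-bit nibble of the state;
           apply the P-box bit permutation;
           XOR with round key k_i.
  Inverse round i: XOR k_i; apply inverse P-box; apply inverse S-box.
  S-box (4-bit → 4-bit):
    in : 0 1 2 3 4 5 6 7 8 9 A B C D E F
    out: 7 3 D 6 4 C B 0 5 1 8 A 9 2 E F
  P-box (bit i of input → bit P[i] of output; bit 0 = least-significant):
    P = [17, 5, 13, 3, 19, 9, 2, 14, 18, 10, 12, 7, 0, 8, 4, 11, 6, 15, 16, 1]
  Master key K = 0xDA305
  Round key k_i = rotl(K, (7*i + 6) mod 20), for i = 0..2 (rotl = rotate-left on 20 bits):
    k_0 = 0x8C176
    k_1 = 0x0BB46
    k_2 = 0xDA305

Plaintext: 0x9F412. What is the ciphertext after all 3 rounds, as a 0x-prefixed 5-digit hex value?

0xB7087

s_0 = plaintext = 0x9F412
s_1 = Round(s_0, k_0) = 0x2FA2F
s_2 = Round(s_1, k_1) = 0xBD2B9
s_3 = Round(s_2, k_2) = 0xB7087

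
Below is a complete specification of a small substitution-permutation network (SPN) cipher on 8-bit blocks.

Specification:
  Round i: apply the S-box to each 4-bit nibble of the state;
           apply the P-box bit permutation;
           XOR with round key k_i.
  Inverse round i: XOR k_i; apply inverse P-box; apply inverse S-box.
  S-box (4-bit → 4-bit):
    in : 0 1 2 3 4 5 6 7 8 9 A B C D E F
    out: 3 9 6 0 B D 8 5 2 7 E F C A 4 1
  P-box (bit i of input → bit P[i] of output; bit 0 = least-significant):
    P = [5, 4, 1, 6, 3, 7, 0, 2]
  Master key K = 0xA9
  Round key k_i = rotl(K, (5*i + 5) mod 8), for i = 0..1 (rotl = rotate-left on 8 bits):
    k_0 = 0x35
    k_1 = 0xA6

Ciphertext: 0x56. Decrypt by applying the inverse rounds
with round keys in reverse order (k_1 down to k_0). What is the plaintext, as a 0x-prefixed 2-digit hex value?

0x20

s_0 = ciphertext = 0x56
s_1 = InvRound(s_0, k_1) = 0x84
s_2 = InvRound(s_1, k_0) = 0x20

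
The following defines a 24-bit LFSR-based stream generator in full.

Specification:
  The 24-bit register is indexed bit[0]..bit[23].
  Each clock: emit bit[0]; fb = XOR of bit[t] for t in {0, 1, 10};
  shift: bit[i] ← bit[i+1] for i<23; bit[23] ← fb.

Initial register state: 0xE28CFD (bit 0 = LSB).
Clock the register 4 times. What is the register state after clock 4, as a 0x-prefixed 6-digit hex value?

reg_0 = 0xE28CFD
clock 1: out=1, reg = 0x71467E
clock 2: out=0, reg = 0x38A33F
clock 3: out=1, reg = 0x1C519F
clock 4: out=1, reg = 0x0E28CF

0x0E28CF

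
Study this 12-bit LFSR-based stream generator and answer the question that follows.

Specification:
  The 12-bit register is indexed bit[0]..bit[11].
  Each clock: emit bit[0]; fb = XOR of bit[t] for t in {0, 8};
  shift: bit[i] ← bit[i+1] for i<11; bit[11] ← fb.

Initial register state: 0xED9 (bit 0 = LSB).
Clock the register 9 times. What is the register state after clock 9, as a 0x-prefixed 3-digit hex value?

0x53F

reg_0 = 0xED9
clock 1: out=1, reg = 0xF6C
clock 2: out=0, reg = 0xFB6
clock 3: out=0, reg = 0xFDB
clock 4: out=1, reg = 0x7ED
clock 5: out=1, reg = 0x3F6
clock 6: out=0, reg = 0x9FB
clock 7: out=1, reg = 0x4FD
clock 8: out=1, reg = 0xA7E
clock 9: out=0, reg = 0x53F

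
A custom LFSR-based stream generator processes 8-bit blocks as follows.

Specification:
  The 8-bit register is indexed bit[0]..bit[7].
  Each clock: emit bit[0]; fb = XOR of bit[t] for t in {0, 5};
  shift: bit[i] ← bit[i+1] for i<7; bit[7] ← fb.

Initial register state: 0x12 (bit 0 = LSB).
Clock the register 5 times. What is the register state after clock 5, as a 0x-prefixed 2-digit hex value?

reg_0 = 0x12
clock 1: out=0, reg = 0x09
clock 2: out=1, reg = 0x84
clock 3: out=0, reg = 0x42
clock 4: out=0, reg = 0x21
clock 5: out=1, reg = 0x10

0x10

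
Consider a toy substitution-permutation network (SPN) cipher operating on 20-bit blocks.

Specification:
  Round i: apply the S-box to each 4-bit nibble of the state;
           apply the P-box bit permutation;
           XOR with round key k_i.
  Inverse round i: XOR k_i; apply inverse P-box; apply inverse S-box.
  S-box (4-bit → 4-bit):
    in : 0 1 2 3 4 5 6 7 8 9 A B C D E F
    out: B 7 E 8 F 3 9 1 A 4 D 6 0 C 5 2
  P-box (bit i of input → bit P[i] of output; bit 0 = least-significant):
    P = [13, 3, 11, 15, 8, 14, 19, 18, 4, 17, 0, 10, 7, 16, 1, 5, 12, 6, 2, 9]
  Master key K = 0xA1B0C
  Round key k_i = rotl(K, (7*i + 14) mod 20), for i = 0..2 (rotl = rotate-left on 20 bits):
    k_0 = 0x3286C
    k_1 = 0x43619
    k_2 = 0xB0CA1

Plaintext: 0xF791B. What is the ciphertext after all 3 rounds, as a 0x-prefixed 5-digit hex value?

s_0 = plaintext = 0xF791B
s_1 = Round(s_0, k_0) = 0xB61A5
s_2 = Round(s_1, k_1) = 0xA17E4
s_3 = Round(s_2, k_2) = 0x2B73F

0x2B73F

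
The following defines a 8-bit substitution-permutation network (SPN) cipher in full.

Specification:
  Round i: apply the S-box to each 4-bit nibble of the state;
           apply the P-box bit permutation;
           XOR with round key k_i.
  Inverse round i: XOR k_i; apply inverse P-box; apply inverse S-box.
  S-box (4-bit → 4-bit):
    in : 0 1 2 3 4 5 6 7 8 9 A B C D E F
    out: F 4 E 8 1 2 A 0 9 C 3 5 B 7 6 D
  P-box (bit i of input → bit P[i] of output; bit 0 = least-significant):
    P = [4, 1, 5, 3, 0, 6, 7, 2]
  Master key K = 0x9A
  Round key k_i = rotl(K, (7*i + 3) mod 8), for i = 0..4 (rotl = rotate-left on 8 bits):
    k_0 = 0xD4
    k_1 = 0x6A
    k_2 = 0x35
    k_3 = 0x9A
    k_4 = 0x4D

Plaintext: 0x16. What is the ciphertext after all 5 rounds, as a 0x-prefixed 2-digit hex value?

0x66

s_0 = plaintext = 0x16
s_1 = Round(s_0, k_0) = 0x5E
s_2 = Round(s_1, k_1) = 0x08
s_3 = Round(s_2, k_2) = 0xE8
s_4 = Round(s_3, k_3) = 0x42
s_5 = Round(s_4, k_4) = 0x66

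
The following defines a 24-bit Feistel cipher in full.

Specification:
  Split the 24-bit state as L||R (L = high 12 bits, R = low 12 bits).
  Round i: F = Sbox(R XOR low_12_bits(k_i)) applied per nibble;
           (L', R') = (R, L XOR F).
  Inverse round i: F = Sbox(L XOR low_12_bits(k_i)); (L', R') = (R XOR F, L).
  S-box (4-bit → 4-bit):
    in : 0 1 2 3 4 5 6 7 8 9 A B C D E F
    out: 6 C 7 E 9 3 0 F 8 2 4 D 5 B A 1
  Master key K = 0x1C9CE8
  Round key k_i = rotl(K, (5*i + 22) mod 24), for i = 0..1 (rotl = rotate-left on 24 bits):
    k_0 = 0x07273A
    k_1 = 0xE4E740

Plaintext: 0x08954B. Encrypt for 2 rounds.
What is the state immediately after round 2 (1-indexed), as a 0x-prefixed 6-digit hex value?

s_0 = plaintext = 0x08954B
s_1 = Round(s_0, k_0) = 0x54B775
s_2 = Round(s_1, k_1) = 0x7753A8

0x7753A8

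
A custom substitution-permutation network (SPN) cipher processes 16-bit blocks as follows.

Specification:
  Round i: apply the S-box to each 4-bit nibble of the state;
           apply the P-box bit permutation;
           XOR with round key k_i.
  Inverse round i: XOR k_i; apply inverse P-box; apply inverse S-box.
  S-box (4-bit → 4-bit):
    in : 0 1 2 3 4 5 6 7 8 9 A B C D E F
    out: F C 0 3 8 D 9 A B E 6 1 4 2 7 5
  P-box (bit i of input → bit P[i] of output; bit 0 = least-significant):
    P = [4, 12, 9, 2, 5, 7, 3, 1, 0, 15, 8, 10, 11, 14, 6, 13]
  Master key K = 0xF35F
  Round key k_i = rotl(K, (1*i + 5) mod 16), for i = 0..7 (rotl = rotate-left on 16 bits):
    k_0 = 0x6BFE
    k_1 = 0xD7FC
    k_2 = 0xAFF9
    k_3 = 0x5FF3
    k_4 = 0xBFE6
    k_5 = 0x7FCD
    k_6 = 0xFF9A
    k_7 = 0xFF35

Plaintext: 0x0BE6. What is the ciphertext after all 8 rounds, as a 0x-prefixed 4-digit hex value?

s_0 = plaintext = 0x0BE6
s_1 = Round(s_0, k_0) = 0x0303
s_2 = Round(s_1, k_1) = 0x2F07
s_3 = Round(s_2, k_2) = 0xBE56
s_4 = Round(s_3, k_3) = 0xD6CC
s_5 = Round(s_4, k_4) = 0xF9EF
s_6 = Round(s_5, k_5) = 0xF035
s_7 = Round(s_6, k_6) = 0x706F
s_8 = Round(s_7, k_7) = 0x1806

0x1806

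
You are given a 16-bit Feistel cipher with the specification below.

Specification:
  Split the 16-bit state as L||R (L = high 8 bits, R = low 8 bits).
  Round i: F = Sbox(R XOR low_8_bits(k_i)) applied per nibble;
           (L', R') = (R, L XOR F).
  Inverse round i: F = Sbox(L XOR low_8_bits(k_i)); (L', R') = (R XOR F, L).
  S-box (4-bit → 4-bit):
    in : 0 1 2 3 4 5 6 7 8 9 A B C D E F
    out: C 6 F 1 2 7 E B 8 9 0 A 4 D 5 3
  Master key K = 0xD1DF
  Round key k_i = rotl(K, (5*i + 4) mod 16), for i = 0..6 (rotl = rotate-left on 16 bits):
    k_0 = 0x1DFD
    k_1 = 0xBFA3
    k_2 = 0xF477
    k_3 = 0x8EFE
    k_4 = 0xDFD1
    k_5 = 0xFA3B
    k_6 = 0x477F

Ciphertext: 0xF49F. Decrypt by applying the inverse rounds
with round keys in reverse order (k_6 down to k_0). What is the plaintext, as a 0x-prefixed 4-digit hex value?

0xC091

s_0 = ciphertext = 0xF49F
s_1 = InvRound(s_0, k_6) = 0x15F4
s_2 = InvRound(s_1, k_5) = 0x0115
s_3 = InvRound(s_2, k_4) = 0xC901
s_4 = InvRound(s_3, k_3) = 0x1AC9
s_5 = InvRound(s_4, k_2) = 0x241A
s_6 = InvRound(s_5, k_1) = 0x9124
s_7 = InvRound(s_6, k_0) = 0xC091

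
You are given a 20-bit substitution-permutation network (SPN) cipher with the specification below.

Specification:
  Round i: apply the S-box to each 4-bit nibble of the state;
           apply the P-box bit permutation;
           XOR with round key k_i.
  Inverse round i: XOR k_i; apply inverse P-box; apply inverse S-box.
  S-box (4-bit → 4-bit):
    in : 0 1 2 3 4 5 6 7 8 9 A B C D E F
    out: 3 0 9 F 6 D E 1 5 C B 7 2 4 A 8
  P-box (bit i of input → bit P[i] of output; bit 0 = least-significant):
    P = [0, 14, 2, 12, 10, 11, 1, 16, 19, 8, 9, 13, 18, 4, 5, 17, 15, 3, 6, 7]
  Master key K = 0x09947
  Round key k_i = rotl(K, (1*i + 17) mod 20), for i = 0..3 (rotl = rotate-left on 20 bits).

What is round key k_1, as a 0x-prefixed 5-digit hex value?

0xC2651

K = 0x09947
k_0 = rotl(K, (1*0+17) mod 20) = rotl(K, 17) = 0xE1328
k_1 = rotl(K, (1*1+17) mod 20) = rotl(K, 18) = 0xC2651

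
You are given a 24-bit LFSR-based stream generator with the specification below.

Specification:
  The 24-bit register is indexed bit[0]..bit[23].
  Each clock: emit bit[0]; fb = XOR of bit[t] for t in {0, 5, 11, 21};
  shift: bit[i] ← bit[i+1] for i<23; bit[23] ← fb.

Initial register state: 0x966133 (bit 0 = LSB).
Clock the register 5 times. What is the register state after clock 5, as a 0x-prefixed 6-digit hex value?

0x14B309

reg_0 = 0x966133
clock 1: out=1, reg = 0x4B3099
clock 2: out=1, reg = 0xA5984C
clock 3: out=0, reg = 0x52CC26
clock 4: out=0, reg = 0x296613
clock 5: out=1, reg = 0x14B309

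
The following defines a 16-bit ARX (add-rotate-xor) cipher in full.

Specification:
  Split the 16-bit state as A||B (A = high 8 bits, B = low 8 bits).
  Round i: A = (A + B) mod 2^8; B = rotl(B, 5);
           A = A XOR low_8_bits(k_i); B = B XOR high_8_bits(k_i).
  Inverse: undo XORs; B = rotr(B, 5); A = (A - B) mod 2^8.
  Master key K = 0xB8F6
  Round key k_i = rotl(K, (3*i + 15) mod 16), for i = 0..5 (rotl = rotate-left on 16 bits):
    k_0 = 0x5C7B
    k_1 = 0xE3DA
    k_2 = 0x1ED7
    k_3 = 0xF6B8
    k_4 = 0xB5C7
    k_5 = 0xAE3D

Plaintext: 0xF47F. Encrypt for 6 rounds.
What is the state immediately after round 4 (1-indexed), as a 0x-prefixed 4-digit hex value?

s_0 = plaintext = 0xF47F
s_1 = Round(s_0, k_0) = 0x08B3
s_2 = Round(s_1, k_1) = 0x6195
s_3 = Round(s_2, k_2) = 0x21AC
s_4 = Round(s_3, k_3) = 0x7563
s_5 = Round(s_4, k_4) = 0x1FD9
s_6 = Round(s_5, k_5) = 0xC595

0x7563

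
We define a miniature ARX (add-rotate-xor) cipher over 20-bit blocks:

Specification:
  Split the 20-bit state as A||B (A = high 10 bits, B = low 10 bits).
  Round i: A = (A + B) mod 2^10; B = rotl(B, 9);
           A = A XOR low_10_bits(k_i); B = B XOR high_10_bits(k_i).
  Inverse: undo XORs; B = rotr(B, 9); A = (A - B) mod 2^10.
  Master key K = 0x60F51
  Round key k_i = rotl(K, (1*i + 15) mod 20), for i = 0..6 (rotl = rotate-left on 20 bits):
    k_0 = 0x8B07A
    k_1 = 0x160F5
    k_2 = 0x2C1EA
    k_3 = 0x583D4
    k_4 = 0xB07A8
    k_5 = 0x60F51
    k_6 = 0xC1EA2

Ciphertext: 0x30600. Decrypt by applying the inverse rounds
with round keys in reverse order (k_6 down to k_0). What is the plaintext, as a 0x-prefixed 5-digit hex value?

s_0 = ciphertext = 0x30600
s_1 = InvRound(s_0, k_6) = 0x1560E
s_2 = InvRound(s_1, k_5) = 0xFA71B
s_3 = InvRound(s_2, k_4) = 0x237B4
s_4 = InvRound(s_3, k_3) = 0x6C1A9
s_5 = InvRound(s_4, k_2) = 0x8A232
s_6 = InvRound(s_5, k_1) = 0x820D5
s_7 = InvRound(s_6, k_0) = 0x1FDF3

0x1FDF3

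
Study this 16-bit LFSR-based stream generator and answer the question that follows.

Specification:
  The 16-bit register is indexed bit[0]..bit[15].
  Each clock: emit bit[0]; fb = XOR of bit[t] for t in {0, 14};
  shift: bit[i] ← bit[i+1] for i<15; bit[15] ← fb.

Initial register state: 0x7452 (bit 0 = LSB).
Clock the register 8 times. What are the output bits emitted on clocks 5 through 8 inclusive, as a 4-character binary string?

1010

reg_0 = 0x7452
clock 1: out=0, reg = 0xBA29
clock 2: out=1, reg = 0xDD14
clock 3: out=0, reg = 0xEE8A
clock 4: out=0, reg = 0xF745
clock 5: out=1, reg = 0x7BA2
clock 6: out=0, reg = 0xBDD1
clock 7: out=1, reg = 0xDEE8
clock 8: out=0, reg = 0xEF74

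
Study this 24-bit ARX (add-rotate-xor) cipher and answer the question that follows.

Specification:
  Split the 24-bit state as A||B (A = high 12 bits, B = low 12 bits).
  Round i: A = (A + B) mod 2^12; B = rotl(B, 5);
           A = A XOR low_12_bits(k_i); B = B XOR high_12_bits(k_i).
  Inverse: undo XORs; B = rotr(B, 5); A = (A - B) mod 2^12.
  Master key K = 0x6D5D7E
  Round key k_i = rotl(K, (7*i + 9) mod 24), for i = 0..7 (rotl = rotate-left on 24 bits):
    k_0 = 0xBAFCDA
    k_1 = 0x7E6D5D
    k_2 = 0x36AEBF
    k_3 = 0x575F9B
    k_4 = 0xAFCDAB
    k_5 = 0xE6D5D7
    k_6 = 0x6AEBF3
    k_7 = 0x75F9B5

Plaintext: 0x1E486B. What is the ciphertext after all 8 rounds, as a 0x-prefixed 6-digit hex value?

0xFF139F

s_0 = plaintext = 0x1E486B
s_1 = Round(s_0, k_0) = 0x6956DF
s_2 = Round(s_1, k_1) = 0x029C0B
s_3 = Round(s_2, k_2) = 0x28B212
s_4 = Round(s_3, k_3) = 0xB06731
s_5 = Round(s_4, k_4) = 0xF9CCD2
s_6 = Round(s_5, k_5) = 0x9B9434
s_7 = Round(s_6, k_6) = 0x61E026
s_8 = Round(s_7, k_7) = 0xFF139F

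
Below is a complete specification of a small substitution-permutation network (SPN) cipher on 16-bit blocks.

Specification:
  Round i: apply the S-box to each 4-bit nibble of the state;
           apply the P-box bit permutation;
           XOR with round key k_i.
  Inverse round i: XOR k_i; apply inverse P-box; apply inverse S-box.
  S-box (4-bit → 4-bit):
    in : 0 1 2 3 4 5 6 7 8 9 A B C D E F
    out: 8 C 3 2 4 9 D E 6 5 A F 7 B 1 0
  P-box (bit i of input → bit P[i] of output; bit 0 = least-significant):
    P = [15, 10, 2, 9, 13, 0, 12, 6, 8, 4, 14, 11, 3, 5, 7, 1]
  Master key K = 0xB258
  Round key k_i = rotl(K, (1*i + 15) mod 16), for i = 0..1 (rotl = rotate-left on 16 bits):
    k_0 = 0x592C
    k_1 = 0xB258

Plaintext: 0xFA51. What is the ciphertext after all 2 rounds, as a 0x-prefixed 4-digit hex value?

0xA6AF

s_0 = plaintext = 0xFA51
s_1 = Round(s_0, k_0) = 0x7378
s_2 = Round(s_1, k_1) = 0xA6AF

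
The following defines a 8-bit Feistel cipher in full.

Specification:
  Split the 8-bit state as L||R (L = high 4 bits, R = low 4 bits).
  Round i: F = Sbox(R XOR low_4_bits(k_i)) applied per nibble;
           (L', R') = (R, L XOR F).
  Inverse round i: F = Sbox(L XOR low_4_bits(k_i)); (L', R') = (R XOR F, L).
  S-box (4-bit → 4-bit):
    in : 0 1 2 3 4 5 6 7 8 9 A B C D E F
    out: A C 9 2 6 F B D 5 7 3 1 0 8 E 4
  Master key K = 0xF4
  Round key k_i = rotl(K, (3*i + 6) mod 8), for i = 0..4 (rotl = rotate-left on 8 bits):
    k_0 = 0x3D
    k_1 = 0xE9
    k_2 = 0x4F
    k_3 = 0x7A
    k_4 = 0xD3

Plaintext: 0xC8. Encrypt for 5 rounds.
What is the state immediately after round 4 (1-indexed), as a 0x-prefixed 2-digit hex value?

0x5F

s_0 = plaintext = 0xC8
s_1 = Round(s_0, k_0) = 0x83
s_2 = Round(s_1, k_1) = 0x3B
s_3 = Round(s_2, k_2) = 0xB5
s_4 = Round(s_3, k_3) = 0x5F
s_5 = Round(s_4, k_4) = 0xF5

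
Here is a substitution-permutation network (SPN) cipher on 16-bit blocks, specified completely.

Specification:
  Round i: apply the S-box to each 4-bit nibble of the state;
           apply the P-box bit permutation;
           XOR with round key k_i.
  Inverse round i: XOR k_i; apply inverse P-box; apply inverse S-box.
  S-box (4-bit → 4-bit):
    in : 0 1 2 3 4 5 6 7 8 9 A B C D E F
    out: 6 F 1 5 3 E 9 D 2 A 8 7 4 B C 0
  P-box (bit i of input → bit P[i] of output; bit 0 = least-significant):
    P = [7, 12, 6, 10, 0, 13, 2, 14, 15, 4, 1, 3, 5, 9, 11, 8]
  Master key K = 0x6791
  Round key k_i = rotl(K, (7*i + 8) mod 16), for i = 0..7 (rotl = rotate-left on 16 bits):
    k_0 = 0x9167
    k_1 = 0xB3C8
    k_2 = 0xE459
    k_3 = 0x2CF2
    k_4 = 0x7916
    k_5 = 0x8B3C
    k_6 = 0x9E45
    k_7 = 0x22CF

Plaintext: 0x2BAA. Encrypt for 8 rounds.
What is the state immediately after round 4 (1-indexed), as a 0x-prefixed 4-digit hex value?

0x5E23

s_0 = plaintext = 0x2BAA
s_1 = Round(s_0, k_0) = 0x5555
s_2 = Round(s_1, k_1) = 0xCC96
s_3 = Round(s_2, k_2) = 0x88DB
s_4 = Round(s_3, k_3) = 0x5E23
s_5 = Round(s_4, k_4) = 0x72DD
s_6 = Round(s_5, k_5) = 0x769D
s_7 = Round(s_6, k_6) = 0x63ED
s_8 = Round(s_7, k_7) = 0xF769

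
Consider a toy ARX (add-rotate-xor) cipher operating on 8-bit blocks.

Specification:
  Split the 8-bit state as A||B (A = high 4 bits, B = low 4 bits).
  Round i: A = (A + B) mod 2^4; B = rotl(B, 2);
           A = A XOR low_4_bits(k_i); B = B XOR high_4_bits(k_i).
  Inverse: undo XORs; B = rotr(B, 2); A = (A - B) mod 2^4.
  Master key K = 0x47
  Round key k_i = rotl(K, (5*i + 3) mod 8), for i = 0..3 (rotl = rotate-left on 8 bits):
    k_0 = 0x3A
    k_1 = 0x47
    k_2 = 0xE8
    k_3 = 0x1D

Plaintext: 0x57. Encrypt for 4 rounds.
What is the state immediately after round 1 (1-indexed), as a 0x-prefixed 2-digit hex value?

s_0 = plaintext = 0x57
s_1 = Round(s_0, k_0) = 0x6E
s_2 = Round(s_1, k_1) = 0x3F
s_3 = Round(s_2, k_2) = 0xA1
s_4 = Round(s_3, k_3) = 0x65

0x6E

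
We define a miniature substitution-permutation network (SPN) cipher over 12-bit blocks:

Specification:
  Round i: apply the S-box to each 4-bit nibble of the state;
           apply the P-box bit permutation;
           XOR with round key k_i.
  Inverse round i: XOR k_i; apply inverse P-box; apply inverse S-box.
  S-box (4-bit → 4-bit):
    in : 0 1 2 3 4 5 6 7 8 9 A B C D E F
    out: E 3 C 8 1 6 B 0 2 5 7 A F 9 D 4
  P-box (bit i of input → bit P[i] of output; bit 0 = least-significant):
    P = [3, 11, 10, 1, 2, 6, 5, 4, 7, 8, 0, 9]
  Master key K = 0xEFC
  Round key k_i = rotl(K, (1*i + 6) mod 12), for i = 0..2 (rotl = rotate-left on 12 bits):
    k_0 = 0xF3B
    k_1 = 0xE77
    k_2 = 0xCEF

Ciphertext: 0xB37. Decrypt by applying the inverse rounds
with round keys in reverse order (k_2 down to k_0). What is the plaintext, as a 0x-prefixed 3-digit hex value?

0x091

s_0 = ciphertext = 0xB37
s_1 = InvRound(s_0, k_2) = 0x6B9
s_2 = InvRound(s_1, k_1) = 0x416
s_3 = InvRound(s_2, k_0) = 0x091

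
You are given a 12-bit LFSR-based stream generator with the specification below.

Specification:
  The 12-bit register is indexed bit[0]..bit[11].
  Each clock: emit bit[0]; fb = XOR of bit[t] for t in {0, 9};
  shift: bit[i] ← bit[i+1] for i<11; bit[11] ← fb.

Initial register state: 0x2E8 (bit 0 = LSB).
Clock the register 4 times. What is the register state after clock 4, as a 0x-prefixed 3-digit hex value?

0x12E

reg_0 = 0x2E8
clock 1: out=0, reg = 0x974
clock 2: out=0, reg = 0x4BA
clock 3: out=0, reg = 0x25D
clock 4: out=1, reg = 0x12E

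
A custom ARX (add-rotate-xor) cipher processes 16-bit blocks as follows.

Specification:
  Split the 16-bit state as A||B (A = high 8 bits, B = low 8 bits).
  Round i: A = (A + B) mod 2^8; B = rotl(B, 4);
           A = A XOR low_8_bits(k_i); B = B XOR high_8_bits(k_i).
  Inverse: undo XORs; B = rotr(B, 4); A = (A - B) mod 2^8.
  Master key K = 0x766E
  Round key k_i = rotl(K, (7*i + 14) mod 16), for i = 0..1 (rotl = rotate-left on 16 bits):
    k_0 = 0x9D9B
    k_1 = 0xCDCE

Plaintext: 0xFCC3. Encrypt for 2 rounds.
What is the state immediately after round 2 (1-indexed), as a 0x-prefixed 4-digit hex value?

0x0BD7

s_0 = plaintext = 0xFCC3
s_1 = Round(s_0, k_0) = 0x24A1
s_2 = Round(s_1, k_1) = 0x0BD7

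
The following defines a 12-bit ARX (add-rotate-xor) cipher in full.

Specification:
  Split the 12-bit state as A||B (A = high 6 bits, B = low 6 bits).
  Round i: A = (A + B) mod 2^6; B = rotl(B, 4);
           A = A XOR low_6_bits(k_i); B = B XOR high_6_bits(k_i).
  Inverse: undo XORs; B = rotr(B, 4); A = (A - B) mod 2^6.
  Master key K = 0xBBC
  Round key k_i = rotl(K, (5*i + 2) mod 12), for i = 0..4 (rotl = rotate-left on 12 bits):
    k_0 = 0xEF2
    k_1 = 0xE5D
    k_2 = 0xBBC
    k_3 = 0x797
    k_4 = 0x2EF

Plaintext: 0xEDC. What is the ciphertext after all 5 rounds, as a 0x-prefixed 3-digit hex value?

0x6E0

s_0 = plaintext = 0xEDC
s_1 = Round(s_0, k_0) = 0x97C
s_2 = Round(s_1, k_1) = 0xF36
s_3 = Round(s_2, k_2) = 0x383
s_4 = Round(s_3, k_3) = 0x1AE
s_5 = Round(s_4, k_4) = 0x6E0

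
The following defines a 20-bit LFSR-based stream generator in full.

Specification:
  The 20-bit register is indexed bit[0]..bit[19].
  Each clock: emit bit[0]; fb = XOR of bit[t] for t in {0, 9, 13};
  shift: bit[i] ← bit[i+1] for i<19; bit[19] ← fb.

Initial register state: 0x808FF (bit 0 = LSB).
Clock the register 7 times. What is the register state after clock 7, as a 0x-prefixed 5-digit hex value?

reg_0 = 0x808FF
clock 1: out=1, reg = 0xC047F
clock 2: out=1, reg = 0xE023F
clock 3: out=1, reg = 0x7011F
clock 4: out=1, reg = 0xB808F
clock 5: out=1, reg = 0xDC047
clock 6: out=1, reg = 0xEE023
clock 7: out=1, reg = 0x77011

0x77011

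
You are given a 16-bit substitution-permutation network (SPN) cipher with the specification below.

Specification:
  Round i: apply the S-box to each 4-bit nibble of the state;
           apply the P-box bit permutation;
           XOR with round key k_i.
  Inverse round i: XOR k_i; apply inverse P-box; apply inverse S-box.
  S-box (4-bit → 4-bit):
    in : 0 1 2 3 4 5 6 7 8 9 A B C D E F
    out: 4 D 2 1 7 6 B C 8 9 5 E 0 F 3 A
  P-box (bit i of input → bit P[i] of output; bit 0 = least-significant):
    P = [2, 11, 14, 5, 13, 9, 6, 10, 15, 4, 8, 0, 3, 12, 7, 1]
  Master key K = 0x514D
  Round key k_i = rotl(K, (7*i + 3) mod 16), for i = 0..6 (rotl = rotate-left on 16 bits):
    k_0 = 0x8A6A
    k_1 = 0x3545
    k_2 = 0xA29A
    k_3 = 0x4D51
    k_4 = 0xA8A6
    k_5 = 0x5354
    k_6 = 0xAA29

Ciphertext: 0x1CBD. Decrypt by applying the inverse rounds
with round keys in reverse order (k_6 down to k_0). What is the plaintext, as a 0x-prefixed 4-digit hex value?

s_0 = ciphertext = 0x1CBD
s_1 = InvRound(s_0, k_6) = 0x5E63
s_2 = InvRound(s_1, k_5) = 0x8B86
s_3 = InvRound(s_2, k_4) = 0xC0E8
s_4 = InvRound(s_3, k_3) = 0xAD8F
s_5 = InvRound(s_4, k_2) = 0xCBFE
s_6 = InvRound(s_5, k_1) = 0xD66B
s_7 = InvRound(s_6, k_0) = 0x2885

0x2885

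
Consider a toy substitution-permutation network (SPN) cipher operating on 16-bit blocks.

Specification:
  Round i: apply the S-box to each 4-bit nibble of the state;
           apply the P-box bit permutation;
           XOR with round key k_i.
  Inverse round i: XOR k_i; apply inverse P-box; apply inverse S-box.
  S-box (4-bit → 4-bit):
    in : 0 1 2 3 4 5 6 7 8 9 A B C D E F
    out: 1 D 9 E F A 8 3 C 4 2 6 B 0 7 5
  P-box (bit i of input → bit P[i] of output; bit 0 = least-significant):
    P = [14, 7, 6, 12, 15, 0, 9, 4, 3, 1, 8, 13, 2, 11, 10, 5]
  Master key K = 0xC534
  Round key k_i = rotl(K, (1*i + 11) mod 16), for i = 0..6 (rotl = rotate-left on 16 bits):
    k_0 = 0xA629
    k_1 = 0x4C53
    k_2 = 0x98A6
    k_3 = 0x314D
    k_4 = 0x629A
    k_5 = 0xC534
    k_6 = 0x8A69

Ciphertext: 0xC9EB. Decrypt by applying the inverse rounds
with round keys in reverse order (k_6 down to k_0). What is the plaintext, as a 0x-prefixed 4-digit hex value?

0x6166

s_0 = ciphertext = 0xC9EB
s_1 = InvRound(s_0, k_6) = 0xDB97
s_2 = InvRound(s_1, k_5) = 0x3AB5
s_3 = InvRound(s_2, k_4) = 0xC7A2
s_4 = InvRound(s_3, k_3) = 0x1CE4
s_5 = InvRound(s_4, k_2) = 0x9A09
s_6 = InvRound(s_5, k_1) = 0x9711
s_7 = InvRound(s_6, k_0) = 0x6166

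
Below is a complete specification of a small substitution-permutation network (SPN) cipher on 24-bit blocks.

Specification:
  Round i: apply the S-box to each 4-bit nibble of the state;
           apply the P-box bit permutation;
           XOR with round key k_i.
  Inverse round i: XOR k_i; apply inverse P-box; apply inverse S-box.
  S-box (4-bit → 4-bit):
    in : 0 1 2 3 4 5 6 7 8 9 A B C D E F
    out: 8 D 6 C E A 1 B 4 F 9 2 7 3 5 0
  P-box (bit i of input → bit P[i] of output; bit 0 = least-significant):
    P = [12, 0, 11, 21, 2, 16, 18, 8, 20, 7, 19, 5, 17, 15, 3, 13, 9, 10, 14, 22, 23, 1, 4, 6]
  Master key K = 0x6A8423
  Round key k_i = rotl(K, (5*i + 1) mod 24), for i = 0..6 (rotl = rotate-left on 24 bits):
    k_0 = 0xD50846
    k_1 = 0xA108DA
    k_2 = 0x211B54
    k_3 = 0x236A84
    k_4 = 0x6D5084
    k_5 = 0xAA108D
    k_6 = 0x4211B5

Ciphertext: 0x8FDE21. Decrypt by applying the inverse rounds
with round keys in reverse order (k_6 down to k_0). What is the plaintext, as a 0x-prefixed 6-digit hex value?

s_0 = ciphertext = 0x8FDE21
s_1 = InvRound(s_0, k_6) = 0xE9B298
s_2 = InvRound(s_1, k_5) = 0x8A7FDB
s_3 = InvRound(s_2, k_4) = 0x971F94
s_4 = InvRound(s_3, k_3) = 0xE2063A
s_5 = InvRound(s_4, k_2) = 0x75E07E
s_6 = InvRound(s_5, k_1) = 0x6357E8
s_7 = InvRound(s_6, k_0) = 0xDCE711

0xDCE711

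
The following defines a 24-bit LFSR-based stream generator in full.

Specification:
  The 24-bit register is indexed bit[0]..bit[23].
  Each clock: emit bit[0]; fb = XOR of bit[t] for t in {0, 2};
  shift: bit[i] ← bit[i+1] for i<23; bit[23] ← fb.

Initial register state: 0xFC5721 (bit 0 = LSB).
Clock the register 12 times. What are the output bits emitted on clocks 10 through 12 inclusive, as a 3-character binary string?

reg_0 = 0xFC5721
clock 1: out=1, reg = 0xFE2B90
clock 2: out=0, reg = 0x7F15C8
clock 3: out=0, reg = 0x3F8AE4
clock 4: out=0, reg = 0x9FC572
clock 5: out=0, reg = 0x4FE2B9
clock 6: out=1, reg = 0xA7F15C
clock 7: out=0, reg = 0xD3F8AE
clock 8: out=0, reg = 0xE9FC57
clock 9: out=1, reg = 0x74FE2B
clock 10: out=1, reg = 0xBA7F15
clock 11: out=1, reg = 0x5D3F8A
clock 12: out=0, reg = 0x2E9FC5

110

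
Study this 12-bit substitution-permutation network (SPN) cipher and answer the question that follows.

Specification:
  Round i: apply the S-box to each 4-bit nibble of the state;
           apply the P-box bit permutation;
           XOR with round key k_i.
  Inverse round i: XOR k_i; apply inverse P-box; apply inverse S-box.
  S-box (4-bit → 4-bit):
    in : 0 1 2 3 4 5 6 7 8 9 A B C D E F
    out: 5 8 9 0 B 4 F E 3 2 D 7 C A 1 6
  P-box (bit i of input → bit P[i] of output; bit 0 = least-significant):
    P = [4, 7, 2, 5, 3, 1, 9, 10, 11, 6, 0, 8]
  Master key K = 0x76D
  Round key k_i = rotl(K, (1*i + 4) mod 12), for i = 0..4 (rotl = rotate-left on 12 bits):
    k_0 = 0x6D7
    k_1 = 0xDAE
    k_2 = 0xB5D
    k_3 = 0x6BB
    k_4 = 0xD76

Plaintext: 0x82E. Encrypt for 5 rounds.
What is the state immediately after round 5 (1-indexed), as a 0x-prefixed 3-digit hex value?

s_0 = plaintext = 0x82E
s_1 = Round(s_0, k_0) = 0xA8F
s_2 = Round(s_1, k_1) = 0x421
s_3 = Round(s_2, k_2) = 0x635
s_4 = Round(s_3, k_3) = 0xFFE
s_5 = Round(s_4, k_4) = 0xF25

0xF25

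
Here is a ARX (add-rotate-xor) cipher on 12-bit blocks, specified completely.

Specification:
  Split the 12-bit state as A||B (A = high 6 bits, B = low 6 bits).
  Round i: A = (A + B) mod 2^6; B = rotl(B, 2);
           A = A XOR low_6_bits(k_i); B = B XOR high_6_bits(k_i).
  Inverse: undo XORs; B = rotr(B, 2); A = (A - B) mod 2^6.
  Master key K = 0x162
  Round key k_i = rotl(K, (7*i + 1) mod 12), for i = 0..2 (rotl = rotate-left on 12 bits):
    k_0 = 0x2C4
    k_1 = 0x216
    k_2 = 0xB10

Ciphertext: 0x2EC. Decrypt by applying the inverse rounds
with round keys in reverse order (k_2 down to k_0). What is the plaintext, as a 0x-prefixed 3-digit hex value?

0xF52

s_0 = ciphertext = 0x2EC
s_1 = InvRound(s_0, k_2) = 0x6C0
s_2 = InvRound(s_1, k_1) = 0x2C2
s_3 = InvRound(s_2, k_0) = 0xF52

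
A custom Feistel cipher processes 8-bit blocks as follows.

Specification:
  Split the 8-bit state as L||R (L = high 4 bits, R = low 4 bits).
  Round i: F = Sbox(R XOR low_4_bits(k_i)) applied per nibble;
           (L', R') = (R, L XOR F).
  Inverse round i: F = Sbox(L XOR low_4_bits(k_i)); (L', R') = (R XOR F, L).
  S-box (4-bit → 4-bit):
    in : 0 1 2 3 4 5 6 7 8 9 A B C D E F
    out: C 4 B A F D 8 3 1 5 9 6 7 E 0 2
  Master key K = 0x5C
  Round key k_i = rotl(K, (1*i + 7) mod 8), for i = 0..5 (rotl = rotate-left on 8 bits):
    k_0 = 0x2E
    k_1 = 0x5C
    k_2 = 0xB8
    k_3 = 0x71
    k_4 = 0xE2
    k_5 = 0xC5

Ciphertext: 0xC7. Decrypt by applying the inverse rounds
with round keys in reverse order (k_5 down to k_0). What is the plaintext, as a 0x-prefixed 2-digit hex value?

0x21

s_0 = ciphertext = 0xC7
s_1 = InvRound(s_0, k_5) = 0x2C
s_2 = InvRound(s_1, k_4) = 0x02
s_3 = InvRound(s_2, k_3) = 0x60
s_4 = InvRound(s_3, k_2) = 0x06
s_5 = InvRound(s_4, k_1) = 0x10
s_6 = InvRound(s_5, k_0) = 0x21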